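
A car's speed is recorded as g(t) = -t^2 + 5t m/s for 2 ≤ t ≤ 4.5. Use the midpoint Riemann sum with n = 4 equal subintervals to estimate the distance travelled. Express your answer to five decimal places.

Δt = (4.5 − 2)/4 = 0.625.
Midpoints: 2.3125, 2.9375, 3.5625, 4.1875.
g(2.3125) = 6.21484375, g(2.9375) = 6.05859375, g(3.5625) = 5.12109375, g(4.1875) = 3.40234375.
Sum = Δt · [g(2.3125) + g(2.9375) + g(3.5625) + g(4.1875)].
Sum ≈ 12.99805.

12.99805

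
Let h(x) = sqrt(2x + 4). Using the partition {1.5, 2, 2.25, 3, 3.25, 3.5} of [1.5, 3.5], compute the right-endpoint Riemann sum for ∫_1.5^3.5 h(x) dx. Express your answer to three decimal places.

6.154

Subinterval widths: 0.5, 0.25, 0.75, 0.25, 0.25.
Right endpoints: 2, 2.25, 3, 3.25, 3.5.
h(2) ≈ 2.828, h(2.25) ≈ 2.915, h(3) ≈ 3.162, h(3.25) ≈ 3.240, h(3.5) ≈ 3.317.
Sum = Σ Δx_i · h(x_i).
Sum ≈ 6.154.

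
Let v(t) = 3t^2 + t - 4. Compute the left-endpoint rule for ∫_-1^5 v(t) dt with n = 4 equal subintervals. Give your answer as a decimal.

Δt = (5 − (-1))/4 = 1.5.
Left endpoints: -1, 0.5, 2, 3.5.
v(-1) = -2, v(0.5) = -2.75, v(2) = 10, v(3.5) = 36.25.
Sum = Δt · [v(-1) + v(0.5) + v(2) + v(3.5)].
Sum = 62.25.

62.25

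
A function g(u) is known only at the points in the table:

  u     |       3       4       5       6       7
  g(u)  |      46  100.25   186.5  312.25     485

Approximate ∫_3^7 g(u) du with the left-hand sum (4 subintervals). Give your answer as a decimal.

645

Δu = 1.
Sum = 1·[46 + 100.25 + 186.5 + 312.25] = 645.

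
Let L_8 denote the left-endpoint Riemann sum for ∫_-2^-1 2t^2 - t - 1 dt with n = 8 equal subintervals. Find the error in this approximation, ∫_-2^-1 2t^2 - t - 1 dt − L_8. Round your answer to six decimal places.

-0.442708

Exact integral: ∫_-2^-1 f(t) dt ≈ 5.16666667.
L_8 = 5.609375.
Error ≈ 5.16666667 − 5.609375 ≈ -0.442708.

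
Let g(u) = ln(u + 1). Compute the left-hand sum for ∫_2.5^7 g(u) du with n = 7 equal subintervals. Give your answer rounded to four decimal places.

Δu = (7 − 2.5)/7 = 9/14.
Left endpoints: 2.5, 22/7, 53/14, 31/7, 71/14, 40/7, 89/14.
g(2.5) ≈ 1.2528, g(22/7) ≈ 1.4214, g(53/14) ≈ 1.5656, g(31/7) ≈ 1.6917, g(71/14) ≈ 1.8036, g(40/7) ≈ 1.9042, g(89/14) ≈ 1.9957.
Sum = Δu · [g(2.5) + g(22/7) + g(53/14) + ...].
Sum ≈ 7.4796.

7.4796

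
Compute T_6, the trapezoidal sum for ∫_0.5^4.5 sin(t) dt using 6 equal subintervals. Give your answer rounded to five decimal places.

Δt = (4.5 − 0.5)/6 = 2/3.
f(0.5) ≈ 0.47943, f(7/6) ≈ 0.91944, f(11/6) ≈ 0.96573, f(2.5) ≈ 0.59847, f(19/6) ≈ -0.02507, f(23/6) ≈ -0.63788, f(4.5) ≈ -0.97753.
T_6 = (Δt/2)·[f(t_0) + 2f(t_1) + ... + 2f(t_{5}) + f(t_6)].
Sum ≈ 1.04777.

1.04777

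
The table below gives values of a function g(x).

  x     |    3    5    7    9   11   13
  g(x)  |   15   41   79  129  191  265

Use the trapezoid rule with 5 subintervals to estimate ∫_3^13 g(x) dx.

Δx = 2.
T_5 = (2/2)·[15 + 2·41 + 2·79 + 2·129 + 2·191 + 265] = 1160.

1160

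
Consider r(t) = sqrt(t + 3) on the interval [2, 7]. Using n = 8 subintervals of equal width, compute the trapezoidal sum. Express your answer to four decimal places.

Δt = (7 − 2)/8 = 0.625.
r(2) ≈ 2.2361, r(2.625) ≈ 2.3717, r(3.25) ≈ 2.5000, r(3.875) ≈ 2.6220, r(4.5) ≈ 2.7386, r(5.125) ≈ 2.8504, r(5.75) ≈ 2.9580, r(6.375) ≈ 3.0619, r(7) ≈ 3.1623.
T_8 = (Δt/2)·[r(t_0) + 2r(t_1) + ... + 2r(t_{7}) + r(t_8)].
Sum ≈ 13.6262.

13.6262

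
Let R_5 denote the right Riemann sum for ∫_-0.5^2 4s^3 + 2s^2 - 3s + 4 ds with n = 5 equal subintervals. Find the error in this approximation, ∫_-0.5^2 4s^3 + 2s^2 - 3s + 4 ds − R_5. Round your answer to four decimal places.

-9.2708

Exact integral: ∫_-0.5^2 f(s) ds ≈ 25.729167.
R_5 = 35.
Error ≈ 25.729167 − 35 ≈ -9.2708.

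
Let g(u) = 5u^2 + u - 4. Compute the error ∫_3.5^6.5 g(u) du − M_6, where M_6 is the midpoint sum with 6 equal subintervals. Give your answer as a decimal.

Exact integral: ∫_3.5^6.5 g(u) du = 389.25.
M_6 = 388.9375.
Error = 389.25 − 388.9375 = 0.3125.

0.3125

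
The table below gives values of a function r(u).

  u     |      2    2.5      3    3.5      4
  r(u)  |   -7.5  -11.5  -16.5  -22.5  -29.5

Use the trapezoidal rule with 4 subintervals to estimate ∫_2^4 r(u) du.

Δu = 0.5.
T_4 = (0.5/2)·[(-7.5) + 2·(-11.5) + 2·(-16.5) + 2·(-22.5) + (-29.5)] = -34.5.

-34.5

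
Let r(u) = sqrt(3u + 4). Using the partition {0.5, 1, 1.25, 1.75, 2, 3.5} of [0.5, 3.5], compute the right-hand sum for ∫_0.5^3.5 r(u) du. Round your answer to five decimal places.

Subinterval widths: 0.5, 0.25, 0.5, 0.25, 1.5.
Right endpoints: 1, 1.25, 1.75, 2, 3.5.
r(1) ≈ 2.64575, r(1.25) ≈ 2.78388, r(1.75) ≈ 3.04138, r(2) ≈ 3.16228, r(3.5) ≈ 3.80789.
Sum = Σ Δu_i · r(u_i).
Sum ≈ 10.04194.

10.04194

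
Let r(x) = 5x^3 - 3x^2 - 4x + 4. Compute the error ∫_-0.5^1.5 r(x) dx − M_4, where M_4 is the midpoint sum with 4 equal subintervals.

Exact integral: ∫_-0.5^1.5 r(x) dx = 6.75.
M_4 = 6.5625.
Error = 6.75 − 6.5625 = 0.1875.

0.1875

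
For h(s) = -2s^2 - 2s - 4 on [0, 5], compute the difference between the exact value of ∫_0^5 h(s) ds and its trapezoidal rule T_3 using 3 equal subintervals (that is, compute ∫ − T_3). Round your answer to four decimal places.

4.6296

Exact integral: ∫_0^5 h(s) ds ≈ -128.333333.
T_3 ≈ -132.962963.
Error ≈ -128.333333 − (-132.962963) ≈ 4.6296.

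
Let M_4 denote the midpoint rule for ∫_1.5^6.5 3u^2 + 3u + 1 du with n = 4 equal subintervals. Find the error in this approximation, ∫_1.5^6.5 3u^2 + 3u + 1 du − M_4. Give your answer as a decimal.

Exact integral: ∫_1.5^6.5 f(u) du = 336.25.
M_4 = 334.296875.
Error = 336.25 − 334.296875 = 1.953125.

1.953125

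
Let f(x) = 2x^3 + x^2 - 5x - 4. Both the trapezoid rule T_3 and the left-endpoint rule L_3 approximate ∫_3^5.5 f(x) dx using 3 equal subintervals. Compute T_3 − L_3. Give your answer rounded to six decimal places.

T_3 ≈ 408.03240741.
L_3 ≈ 288.24074074.
T_3 − L_3 ≈ 119.791667.

119.791667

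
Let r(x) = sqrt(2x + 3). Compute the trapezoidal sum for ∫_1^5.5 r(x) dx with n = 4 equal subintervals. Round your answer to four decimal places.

13.7154

Δx = (5.5 − 1)/4 = 1.125.
r(1) ≈ 2.2361, r(2.125) ≈ 2.6926, r(3.25) ≈ 3.0822, r(4.375) ≈ 3.4278, r(5.5) ≈ 3.7417.
T_4 = (Δx/2)·[r(x_0) + 2r(x_1) + 2r(x_2) + 2r(x_3) + r(x_4)].
Sum ≈ 13.7154.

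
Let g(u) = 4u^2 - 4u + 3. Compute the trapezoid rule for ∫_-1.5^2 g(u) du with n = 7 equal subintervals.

Δu = (2 − (-1.5))/7 = 0.5.
g(-1.5) = 18, g(-1) = 11, g(-0.5) = 6, g(0) = 3, g(0.5) = 2, g(1) = 3, g(1.5) = 6, g(2) = 11.
T_7 = (Δu/2)·[g(u_0) + 2g(u_1) + ... + 2g(u_{6}) + g(u_7)].
Sum = 22.75.

22.75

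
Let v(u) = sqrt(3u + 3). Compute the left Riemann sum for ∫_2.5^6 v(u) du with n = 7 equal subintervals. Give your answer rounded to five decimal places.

Δu = (6 − 2.5)/7 = 0.5.
Left endpoints: 2.5, 3, 3.5, 4, 4.5, 5, 5.5.
v(2.5) ≈ 3.24037, v(3) ≈ 3.46410, v(3.5) ≈ 3.67423, v(4) ≈ 3.87298, v(4.5) ≈ 4.06202, v(5) ≈ 4.24264, v(5.5) ≈ 4.41588.
Sum = Δu · [v(2.5) + v(3) + v(3.5) + ...].
Sum ≈ 13.48612.

13.48612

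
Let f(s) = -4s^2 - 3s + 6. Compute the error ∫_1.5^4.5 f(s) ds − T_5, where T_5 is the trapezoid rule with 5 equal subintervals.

0.72

Exact integral: ∫_1.5^4.5 f(s) ds = -126.
T_5 = -126.72.
Error = -126 − (-126.72) = 0.72.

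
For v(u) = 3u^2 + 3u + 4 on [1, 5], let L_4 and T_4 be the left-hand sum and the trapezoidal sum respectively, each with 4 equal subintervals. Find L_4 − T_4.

-42

L_4 = 136.
T_4 = 178.
L_4 − T_4 = -42.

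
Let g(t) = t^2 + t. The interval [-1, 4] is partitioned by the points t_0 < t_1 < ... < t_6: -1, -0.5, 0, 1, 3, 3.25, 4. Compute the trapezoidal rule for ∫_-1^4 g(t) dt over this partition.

30.78125

Subinterval widths: 0.5, 0.5, 1, 2, 0.25, 0.75.
g(-1) = 0, g(-0.5) = -0.25, g(0) = 0, g(1) = 2, g(3) = 12, g(3.25) = 13.8125, g(4) = 20.
On each subinterval the trapezoid contributes (Δt_i/2)·[g(t_{i-1}) + g(t_i)].
Sum = 30.78125.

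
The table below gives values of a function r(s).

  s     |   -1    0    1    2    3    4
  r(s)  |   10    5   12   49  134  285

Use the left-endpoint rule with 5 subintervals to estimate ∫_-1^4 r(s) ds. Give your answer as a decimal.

Δs = 1.
Sum = 1·[10 + 5 + 12 + 49 + 134] = 210.

210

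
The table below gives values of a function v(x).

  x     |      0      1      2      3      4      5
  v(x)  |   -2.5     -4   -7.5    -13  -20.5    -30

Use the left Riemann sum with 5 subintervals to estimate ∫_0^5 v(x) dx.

-47.5

Δx = 1.
Sum = 1·[(-2.5) + (-4) + (-7.5) + (-13) + (-20.5)] = -47.5.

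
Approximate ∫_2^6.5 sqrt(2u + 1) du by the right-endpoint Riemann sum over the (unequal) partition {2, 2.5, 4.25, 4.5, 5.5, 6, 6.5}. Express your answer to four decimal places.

Subinterval widths: 0.5, 1.75, 0.25, 1, 0.5, 0.5.
Right endpoints: 2.5, 4.25, 4.5, 5.5, 6, 6.5.
f(2.5) ≈ 2.4495, f(4.25) ≈ 3.0822, f(4.5) ≈ 3.1623, f(5.5) ≈ 3.4641, f(6) ≈ 3.6056, f(6.5) ≈ 3.7417.
Sum = Σ Δu_i · f(u_i).
Sum ≈ 14.5469.

14.5469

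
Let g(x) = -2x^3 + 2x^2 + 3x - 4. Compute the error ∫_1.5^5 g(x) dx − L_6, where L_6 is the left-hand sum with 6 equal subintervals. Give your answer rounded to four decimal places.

Exact integral: ∫_1.5^5 g(x) dx ≈ -208.760417.
L_6 ≈ -157.619502.
Error ≈ -208.760417 − (-157.619502) ≈ -51.1409.

-51.1409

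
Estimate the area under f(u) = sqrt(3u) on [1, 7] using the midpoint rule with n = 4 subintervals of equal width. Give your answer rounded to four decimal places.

20.2782

Δu = (7 − 1)/4 = 1.5.
Midpoints: 1.75, 3.25, 4.75, 6.25.
f(1.75) ≈ 2.2913, f(3.25) ≈ 3.1225, f(4.75) ≈ 3.7749, f(6.25) ≈ 4.3301.
Sum = Δu · [f(1.75) + f(3.25) + f(4.75) + f(6.25)].
Sum ≈ 20.2782.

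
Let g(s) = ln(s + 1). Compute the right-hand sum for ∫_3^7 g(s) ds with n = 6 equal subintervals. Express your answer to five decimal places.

Δs = (7 − 3)/6 = 2/3.
Right endpoints: 11/3, 13/3, 5, 17/3, 19/3, 7.
g(11/3) ≈ 1.54045, g(13/3) ≈ 1.67398, g(5) ≈ 1.79176, g(17/3) ≈ 1.89712, g(19/3) ≈ 1.99243, g(7) ≈ 2.07944.
Sum = Δs · [g(11/3) + g(13/3) + g(5) + ...].
Sum ≈ 7.31678.

7.31678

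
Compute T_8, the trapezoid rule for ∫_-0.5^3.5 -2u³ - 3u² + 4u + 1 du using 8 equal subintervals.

-92

Δu = (3.5 − (-0.5))/8 = 0.5.
f(-0.5) = -1.5, f(0) = 1, f(0.5) = 2, f(1) = 0, f(1.5) = -6.5, f(2) = -19, f(2.5) = -39, f(3) = -68, f(3.5) = -107.5.
T_8 = (Δu/2)·[f(u_0) + 2f(u_1) + ... + 2f(u_{7}) + f(u_8)].
Sum = -92.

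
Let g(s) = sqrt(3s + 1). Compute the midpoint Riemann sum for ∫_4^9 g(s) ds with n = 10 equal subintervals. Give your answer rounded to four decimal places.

22.5102

Δs = (9 − 4)/10 = 0.5.
Midpoints: 4.25, 4.75, 5.25, 5.75, 6.25, 6.75, 7.25, 7.75, 8.25, 8.75.
g(4.25) ≈ 3.7081, g(4.75) ≈ 3.9051, g(5.25) ≈ 4.0927, g(5.75) ≈ 4.2720, g(6.25) ≈ 4.4441, g(6.75) ≈ 4.6098, g(7.25) ≈ 4.7697, g(7.75) ≈ 4.9244, g(8.25) ≈ 5.0744, g(8.75) ≈ 5.2202.
Sum = Δs · [g(4.25) + g(4.75) + g(5.25) + ...].
Sum ≈ 22.5102.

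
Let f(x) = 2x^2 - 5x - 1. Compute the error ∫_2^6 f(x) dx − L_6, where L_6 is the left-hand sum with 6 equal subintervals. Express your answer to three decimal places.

Exact integral: ∫_2^6 f(x) dx ≈ 54.66667.
L_6 ≈ 40.59259.
Error ≈ 54.66667 − 40.59259 ≈ 14.074.

14.074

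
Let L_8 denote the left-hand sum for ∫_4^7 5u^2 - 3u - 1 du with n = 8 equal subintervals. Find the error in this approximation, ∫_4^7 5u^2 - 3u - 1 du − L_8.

28.8984375

Exact integral: ∫_4^7 f(u) du = 412.5.
L_8 = 383.6015625.
Error = 412.5 − 383.6015625 = 28.8984375.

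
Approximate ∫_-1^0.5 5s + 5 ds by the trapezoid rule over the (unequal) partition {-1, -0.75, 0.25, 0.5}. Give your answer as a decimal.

Subinterval widths: 0.25, 1, 0.25.
f(-1) = 0, f(-0.75) = 1.25, f(0.25) = 6.25, f(0.5) = 7.5.
On each subinterval the trapezoid contributes (Δs_i/2)·[f(s_{i-1}) + f(s_i)].
Sum = 5.625.

5.625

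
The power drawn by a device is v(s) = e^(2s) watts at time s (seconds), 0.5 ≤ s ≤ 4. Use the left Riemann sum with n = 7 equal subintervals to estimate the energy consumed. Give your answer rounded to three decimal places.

Δs = (4 − 0.5)/7 = 0.5.
Left endpoints: 0.5, 1, 1.5, 2, 2.5, 3, 3.5.
v(0.5) ≈ 2.718, v(1) ≈ 7.389, v(1.5) ≈ 20.086, v(2) ≈ 54.598, v(2.5) ≈ 148.413, v(3) ≈ 403.429, v(3.5) ≈ 1096.633.
Sum = Δs · [v(0.5) + v(1) + v(1.5) + ...].
Sum ≈ 866.633.

866.633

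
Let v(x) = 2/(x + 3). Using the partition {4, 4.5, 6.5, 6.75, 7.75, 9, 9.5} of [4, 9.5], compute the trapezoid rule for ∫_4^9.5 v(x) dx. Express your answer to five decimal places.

1.16494

Subinterval widths: 0.5, 2, 0.25, 1, 1.25, 0.5.
v(4) = 2/7, v(4.5) = 4/15, v(6.5) = 4/19, v(6.75) = 8/39, v(7.75) = 8/43, v(9) = 1/6, v(9.5) = 0.16.
On each subinterval the trapezoid contributes (Δx_i/2)·[v(x_{i-1}) + v(x_i)].
Sum ≈ 1.16494.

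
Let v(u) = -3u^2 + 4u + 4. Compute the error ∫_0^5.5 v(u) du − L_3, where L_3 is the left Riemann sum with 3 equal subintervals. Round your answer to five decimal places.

Exact integral: ∫_0^5.5 v(u) du = -83.875.
L_3 ≈ -30.0972222.
Error ≈ -83.875 − (-30.0972222) ≈ -53.77778.

-53.77778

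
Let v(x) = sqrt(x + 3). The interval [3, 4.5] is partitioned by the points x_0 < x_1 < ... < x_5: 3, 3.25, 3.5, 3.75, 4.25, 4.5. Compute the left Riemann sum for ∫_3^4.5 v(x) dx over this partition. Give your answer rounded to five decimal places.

3.84693

Subinterval widths: 0.25, 0.25, 0.25, 0.5, 0.25.
Left endpoints: 3, 3.25, 3.5, 3.75, 4.25.
v(3) ≈ 2.44949, v(3.25) ≈ 2.50000, v(3.5) ≈ 2.54951, v(3.75) ≈ 2.59808, v(4.25) ≈ 2.69258.
Sum = Σ Δx_i · v(x_i).
Sum ≈ 3.84693.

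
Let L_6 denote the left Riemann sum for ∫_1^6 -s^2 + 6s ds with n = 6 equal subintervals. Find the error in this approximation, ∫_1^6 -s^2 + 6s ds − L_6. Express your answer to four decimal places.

Exact integral: ∫_1^6 f(s) ds ≈ 33.333333.
L_6 ≈ 34.837963.
Error ≈ 33.333333 − 34.837963 ≈ -1.5046.

-1.5046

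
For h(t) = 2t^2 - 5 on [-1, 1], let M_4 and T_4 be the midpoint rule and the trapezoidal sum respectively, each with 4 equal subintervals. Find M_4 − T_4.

M_4 = -8.75.
T_4 = -8.5.
M_4 − T_4 = -0.25.

-0.25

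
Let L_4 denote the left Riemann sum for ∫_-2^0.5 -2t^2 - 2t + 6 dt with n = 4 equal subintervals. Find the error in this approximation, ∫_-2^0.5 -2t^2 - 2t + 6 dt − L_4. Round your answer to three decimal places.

1.107

Exact integral: ∫_-2^0.5 f(t) dt ≈ 13.33333.
L_4 = 12.2265625.
Error ≈ 13.33333 − 12.2265625 ≈ 1.107.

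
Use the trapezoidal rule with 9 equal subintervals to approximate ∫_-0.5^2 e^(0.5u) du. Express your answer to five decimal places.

Δu = (2 − (-0.5))/9 = 5/18.
f(-0.5) ≈ 0.77880, f(-2/9) ≈ 0.89484, f(1/18) ≈ 1.02817, f(1/3) ≈ 1.18136, f(11/18) ≈ 1.35738, f(8/9) ≈ 1.55962, f(7/6) ≈ 1.79200, f(13/9) ≈ 2.05900, f(31/18) ≈ 2.36579, f(2) ≈ 2.71828.
T_9 = (Δu/2)·[f(u_0) + 2f(u_1) + ... + 2f(u_{8}) + f(u_9)].
Sum ≈ 3.88520.

3.88520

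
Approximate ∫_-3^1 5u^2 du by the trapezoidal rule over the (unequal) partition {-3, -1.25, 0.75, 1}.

57.8125

Subinterval widths: 1.75, 2, 0.25.
f(-3) = 45, f(-1.25) = 7.8125, f(0.75) = 2.8125, f(1) = 5.
On each subinterval the trapezoid contributes (Δu_i/2)·[f(u_{i-1}) + f(u_i)].
Sum = 57.8125.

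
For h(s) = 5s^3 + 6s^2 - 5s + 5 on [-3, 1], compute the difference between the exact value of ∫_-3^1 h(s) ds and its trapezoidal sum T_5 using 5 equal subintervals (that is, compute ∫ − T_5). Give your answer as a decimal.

Exact integral: ∫_-3^1 h(s) ds = -4.
T_5 = -7.84.
Error = -4 − (-7.84) = 3.84.

3.84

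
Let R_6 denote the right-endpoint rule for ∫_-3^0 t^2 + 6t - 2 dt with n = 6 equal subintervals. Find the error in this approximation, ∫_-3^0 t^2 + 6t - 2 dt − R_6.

Exact integral: ∫_-3^0 f(t) dt = -24.
R_6 = -21.625.
Error = -24 − (-21.625) = -2.375.

-2.375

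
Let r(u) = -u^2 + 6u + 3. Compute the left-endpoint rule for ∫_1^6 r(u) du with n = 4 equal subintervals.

Δu = (6 − 1)/4 = 1.25.
Left endpoints: 1, 2.25, 3.5, 4.75.
r(1) = 8, r(2.25) = 11.4375, r(3.5) = 11.75, r(4.75) = 8.9375.
Sum = Δu · [r(1) + r(2.25) + r(3.5) + r(4.75)].
Sum = 50.15625.

50.15625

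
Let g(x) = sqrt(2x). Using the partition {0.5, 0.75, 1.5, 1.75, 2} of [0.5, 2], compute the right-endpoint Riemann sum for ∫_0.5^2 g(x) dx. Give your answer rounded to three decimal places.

Subinterval widths: 0.25, 0.75, 0.25, 0.25.
Right endpoints: 0.75, 1.5, 1.75, 2.
g(0.75) ≈ 1.225, g(1.5) ≈ 1.732, g(1.75) ≈ 1.871, g(2) ≈ 2.000.
Sum = Σ Δx_i · g(x_i).
Sum ≈ 2.573.

2.573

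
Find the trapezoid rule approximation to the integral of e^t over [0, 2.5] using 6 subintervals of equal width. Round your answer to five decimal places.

11.34381

Δt = (2.5 − 0)/6 = 5/12.
f(0) ≈ 1.00000, f(5/12) ≈ 1.51690, f(5/6) ≈ 2.30098, f(1.25) ≈ 3.49034, f(5/3) ≈ 5.29449, f(25/12) ≈ 8.03119, f(2.5) ≈ 12.18249.
T_6 = (Δt/2)·[f(t_0) + 2f(t_1) + ... + 2f(t_{5}) + f(t_6)].
Sum ≈ 11.34381.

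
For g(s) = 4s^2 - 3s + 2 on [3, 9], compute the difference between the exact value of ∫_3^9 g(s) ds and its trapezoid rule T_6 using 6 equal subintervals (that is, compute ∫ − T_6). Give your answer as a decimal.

-4

Exact integral: ∫_3^9 g(s) ds = 840.
T_6 = 844.
Error = 840 − 844 = -4.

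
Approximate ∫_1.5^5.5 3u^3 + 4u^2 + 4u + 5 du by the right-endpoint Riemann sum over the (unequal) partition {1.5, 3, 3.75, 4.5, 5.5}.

1306.99609375

Subinterval widths: 1.5, 0.75, 0.75, 1.
Right endpoints: 3, 3.75, 4.5, 5.5.
f(3) = 134, f(3.75) = 234.453125, f(4.5) = 377.375, f(5.5) = 647.125.
Sum = Σ Δu_i · f(u_i).
Sum = 1306.99609375.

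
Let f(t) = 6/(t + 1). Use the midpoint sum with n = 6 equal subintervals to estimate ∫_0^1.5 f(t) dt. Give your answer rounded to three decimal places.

5.485

Δt = (1.5 − 0)/6 = 0.25.
Midpoints: 0.125, 0.375, 0.625, 0.875, 1.125, 1.375.
f(0.125) = 16/3, f(0.375) = 48/11, f(0.625) = 48/13, f(0.875) = 3.2, f(1.125) = 48/17, f(1.375) = 48/19.
Sum = Δt · [f(0.125) + f(0.375) + f(0.625) + ...].
Sum ≈ 5.485.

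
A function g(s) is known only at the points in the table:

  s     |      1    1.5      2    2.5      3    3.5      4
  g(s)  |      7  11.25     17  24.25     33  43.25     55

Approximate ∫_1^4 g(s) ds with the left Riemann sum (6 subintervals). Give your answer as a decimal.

67.875

Δs = 0.5.
Sum = 0.5·[7 + 11.25 + 17 + 24.25 + 33 + 43.25] = 67.875.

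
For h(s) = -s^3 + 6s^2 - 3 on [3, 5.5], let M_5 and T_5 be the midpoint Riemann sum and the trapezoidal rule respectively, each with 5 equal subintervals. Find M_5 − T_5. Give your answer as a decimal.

1.0546875

M_5 = 63.0859375.
T_5 = 62.03125.
M_5 − T_5 = 1.0546875.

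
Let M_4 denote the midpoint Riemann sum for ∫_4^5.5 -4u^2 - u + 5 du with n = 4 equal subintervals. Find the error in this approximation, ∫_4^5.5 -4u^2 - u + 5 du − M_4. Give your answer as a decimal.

Exact integral: ∫_4^5.5 f(u) du = -136.125.
M_4 = -136.0546875.
Error = -136.125 − (-136.0546875) = -0.0703125.

-0.0703125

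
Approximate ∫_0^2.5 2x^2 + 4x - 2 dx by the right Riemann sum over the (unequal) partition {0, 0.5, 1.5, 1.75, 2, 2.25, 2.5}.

Subinterval widths: 0.5, 1, 0.25, 0.25, 0.25, 0.25.
Right endpoints: 0.5, 1.5, 1.75, 2, 2.25, 2.5.
f(0.5) = 0.5, f(1.5) = 8.5, f(1.75) = 11.125, f(2) = 14, f(2.25) = 17.125, f(2.5) = 20.5.
Sum = Σ Δx_i · f(x_i).
Sum = 24.4375.

24.4375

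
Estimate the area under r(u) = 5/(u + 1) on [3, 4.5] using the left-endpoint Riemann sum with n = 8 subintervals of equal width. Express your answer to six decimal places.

1.624660

Δu = (4.5 − 3)/8 = 0.1875.
Left endpoints: 3, 3.1875, 3.375, 3.5625, 3.75, 3.9375, 4.125, 4.3125.
r(3) = 1.25, r(3.1875) = 80/67, r(3.375) = 8/7, r(3.5625) = 80/73, r(3.75) = 20/19, r(3.9375) = 80/79, r(4.125) = 40/41, r(4.3125) = 16/17.
Sum = Δu · [r(3) + r(3.1875) + r(3.375) + ...].
Sum ≈ 1.624660.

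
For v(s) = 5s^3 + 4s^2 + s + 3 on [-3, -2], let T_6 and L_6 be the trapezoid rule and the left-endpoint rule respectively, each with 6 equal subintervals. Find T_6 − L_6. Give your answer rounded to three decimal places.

T_6 ≈ -55.57176.
L_6 ≈ -61.90509.
T_6 − L_6 ≈ 6.333.

6.333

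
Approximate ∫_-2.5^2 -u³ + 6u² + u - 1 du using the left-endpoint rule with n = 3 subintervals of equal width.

83.25

Δu = (2 − (-2.5))/3 = 1.5.
Left endpoints: -2.5, -1, 0.5.
f(-2.5) = 49.625, f(-1) = 5, f(0.5) = 0.875.
Sum = Δu · [f(-2.5) + f(-1) + f(0.5)].
Sum = 83.25.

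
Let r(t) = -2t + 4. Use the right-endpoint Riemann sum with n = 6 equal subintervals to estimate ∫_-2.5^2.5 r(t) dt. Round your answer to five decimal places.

Δt = (2.5 − (-2.5))/6 = 5/6.
Right endpoints: -5/3, -5/6, 0, 5/6, 5/3, 2.5.
r(-5/3) = 22/3, r(-5/6) = 17/3, r(0) = 4, r(5/6) = 7/3, r(5/3) = 2/3, r(2.5) = -1.
Sum = Δt · [r(-5/3) + r(-5/6) + r(0) + ...].
Sum ≈ 15.83333.

15.83333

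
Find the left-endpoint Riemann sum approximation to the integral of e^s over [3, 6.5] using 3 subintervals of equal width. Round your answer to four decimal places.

Δs = (6.5 − 3)/3 = 7/6.
Left endpoints: 3, 25/6, 16/3.
f(3) ≈ 20.0855, f(25/6) ≈ 64.5001, f(16/3) ≈ 207.1272.
Sum = Δs · [f(3) + f(25/6) + f(16/3)].
Sum ≈ 340.3317.

340.3317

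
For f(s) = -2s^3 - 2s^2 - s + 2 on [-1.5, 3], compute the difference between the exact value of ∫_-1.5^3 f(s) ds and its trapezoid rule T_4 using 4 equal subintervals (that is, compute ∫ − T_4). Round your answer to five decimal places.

Exact integral: ∫_-1.5^3 f(s) ds = -52.59375.
T_4 ≈ -58.7636719.
Error ≈ -52.59375 − (-58.7636719) ≈ 6.16992.

6.16992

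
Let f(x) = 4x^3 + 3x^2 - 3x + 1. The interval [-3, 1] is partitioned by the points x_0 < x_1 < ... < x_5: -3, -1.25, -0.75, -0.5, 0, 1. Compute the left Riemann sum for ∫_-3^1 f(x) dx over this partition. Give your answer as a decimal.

-120.25

Subinterval widths: 1.75, 0.5, 0.25, 0.5, 1.
Left endpoints: -3, -1.25, -0.75, -0.5, 0.
f(-3) = -71, f(-1.25) = 1.625, f(-0.75) = 3.25, f(-0.5) = 2.75, f(0) = 1.
Sum = Σ Δx_i · f(x_i).
Sum = -120.25.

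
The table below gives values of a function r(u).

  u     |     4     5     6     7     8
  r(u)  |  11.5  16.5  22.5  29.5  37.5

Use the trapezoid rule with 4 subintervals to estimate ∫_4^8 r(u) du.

Δu = 1.
T_4 = (1/2)·[11.5 + 2·16.5 + 2·22.5 + 2·29.5 + 37.5] = 93.

93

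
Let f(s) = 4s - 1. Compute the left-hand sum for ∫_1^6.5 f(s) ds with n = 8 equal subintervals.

Δs = (6.5 − 1)/8 = 0.6875.
Left endpoints: 1, 1.6875, 2.375, 3.0625, 3.75, 4.4375, 5.125, 5.8125.
f(1) = 3, f(1.6875) = 5.75, f(2.375) = 8.5, f(3.0625) = 11.25, f(3.75) = 14, f(4.4375) = 16.75, f(5.125) = 19.5, f(5.8125) = 22.25.
Sum = Δs · [f(1) + f(1.6875) + f(2.375) + ...].
Sum = 69.4375.

69.4375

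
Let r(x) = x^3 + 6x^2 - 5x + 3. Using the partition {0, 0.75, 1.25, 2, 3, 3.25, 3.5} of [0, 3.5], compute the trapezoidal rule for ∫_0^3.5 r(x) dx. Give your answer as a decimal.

106.92578125

Subinterval widths: 0.75, 0.5, 0.75, 1, 0.25, 0.25.
r(0) = 3, r(0.75) = 3.046875, r(1.25) = 8.078125, r(2) = 25, r(3) = 69, r(3.25) = 84.453125, r(3.5) = 101.875.
On each subinterval the trapezoid contributes (Δx_i/2)·[r(x_{i-1}) + r(x_i)].
Sum = 106.92578125.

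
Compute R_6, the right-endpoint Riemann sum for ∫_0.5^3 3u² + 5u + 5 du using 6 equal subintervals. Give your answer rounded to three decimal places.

69.540

Δu = (3 − 0.5)/6 = 5/12.
Right endpoints: 11/12, 4/3, 1.75, 13/6, 31/12, 3.
f(11/12) = 581/48, f(4/3) = 17, f(1.75) = 22.9375, f(13/6) = 359/12, f(31/12) = 37.9375, f(3) = 47.
Sum = Δu · [f(11/12) + f(4/3) + f(1.75) + ...].
Sum ≈ 69.540.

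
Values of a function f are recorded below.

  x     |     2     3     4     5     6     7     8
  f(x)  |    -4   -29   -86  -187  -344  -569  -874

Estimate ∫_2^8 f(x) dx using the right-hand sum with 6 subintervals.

-2089

Δx = 1.
Sum = 1·[(-29) + (-86) + (-187) + (-344) + (-569) + (-874)] = -2089.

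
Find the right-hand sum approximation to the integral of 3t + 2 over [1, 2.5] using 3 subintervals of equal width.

12

Δt = (2.5 − 1)/3 = 0.5.
Right endpoints: 1.5, 2, 2.5.
f(1.5) = 6.5, f(2) = 8, f(2.5) = 9.5.
Sum = Δt · [f(1.5) + f(2) + f(2.5)].
Sum = 12.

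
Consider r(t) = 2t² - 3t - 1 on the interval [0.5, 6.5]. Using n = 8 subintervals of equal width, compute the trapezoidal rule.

115.125

Δt = (6.5 − 0.5)/8 = 0.75.
r(0.5) = -2, r(1.25) = -1.625, r(2) = 1, r(2.75) = 5.875, r(3.5) = 13, r(4.25) = 22.375, r(5) = 34, r(5.75) = 47.875, r(6.5) = 64.
T_8 = (Δt/2)·[r(t_0) + 2r(t_1) + ... + 2r(t_{7}) + r(t_8)].
Sum = 115.125.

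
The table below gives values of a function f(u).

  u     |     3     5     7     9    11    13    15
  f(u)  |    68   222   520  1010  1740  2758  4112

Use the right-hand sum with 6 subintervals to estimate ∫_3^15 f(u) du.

20724

Δu = 2.
Sum = 2·[222 + 520 + 1010 + 1740 + 2758 + 4112] = 20724.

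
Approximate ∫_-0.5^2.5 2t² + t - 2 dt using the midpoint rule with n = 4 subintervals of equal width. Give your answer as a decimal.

Δt = (2.5 − (-0.5))/4 = 0.75.
Midpoints: -0.125, 0.625, 1.375, 2.125.
f(-0.125) = -2.09375, f(0.625) = -0.59375, f(1.375) = 3.15625, f(2.125) = 9.15625.
Sum = Δt · [f(-0.125) + f(0.625) + f(1.375) + f(2.125)].
Sum = 7.21875.

7.21875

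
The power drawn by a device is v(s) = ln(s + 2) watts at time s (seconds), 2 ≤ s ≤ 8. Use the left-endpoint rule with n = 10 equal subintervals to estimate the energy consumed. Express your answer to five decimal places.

11.20129

Δs = (8 − 2)/10 = 0.6.
Left endpoints: 2, 2.6, 3.2, 3.8, 4.4, 5, 5.6, 6.2, 6.8, 7.4.
v(2) ≈ 1.38629, v(2.6) ≈ 1.52606, v(3.2) ≈ 1.64866, v(3.8) ≈ 1.75786, v(4.4) ≈ 1.85630, v(5) ≈ 1.94591, v(5.6) ≈ 2.02815, v(6.2) ≈ 2.10413, v(6.8) ≈ 2.17475, v(7.4) ≈ 2.24071.
Sum = Δs · [v(2) + v(2.6) + v(3.2) + ...].
Sum ≈ 11.20129.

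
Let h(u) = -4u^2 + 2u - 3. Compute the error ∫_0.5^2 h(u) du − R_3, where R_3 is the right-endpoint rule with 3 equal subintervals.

Exact integral: ∫_0.5^2 h(u) du = -11.25.
R_3 = -14.5.
Error = -11.25 − (-14.5) = 3.25.

3.25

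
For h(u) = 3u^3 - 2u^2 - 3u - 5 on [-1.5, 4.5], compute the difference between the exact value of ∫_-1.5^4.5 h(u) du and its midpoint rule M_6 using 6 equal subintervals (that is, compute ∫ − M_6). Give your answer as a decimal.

Exact integral: ∫_-1.5^4.5 h(u) du = 183.75.
M_6 = 178.
Error = 183.75 − 178 = 5.75.

5.75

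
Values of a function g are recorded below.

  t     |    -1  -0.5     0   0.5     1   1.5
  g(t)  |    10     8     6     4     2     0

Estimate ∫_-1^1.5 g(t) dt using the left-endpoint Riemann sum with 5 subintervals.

Δt = 0.5.
Sum = 0.5·[10 + 8 + 6 + 4 + 2] = 15.

15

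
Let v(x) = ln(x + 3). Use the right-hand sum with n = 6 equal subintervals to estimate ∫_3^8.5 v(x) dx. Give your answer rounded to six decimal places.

12.129046

Δx = (8.5 − 3)/6 = 11/12.
Right endpoints: 47/12, 29/6, 5.75, 20/3, 91/12, 8.5.
v(47/12) ≈ 1.933934, v(29/6) ≈ 2.058388, v(5.75) ≈ 2.169054, v(20/3) ≈ 2.268684, v(91/12) ≈ 2.359280, v(8.5) ≈ 2.442347.
Sum = Δx · [v(47/12) + v(29/6) + v(5.75) + ...].
Sum ≈ 12.129046.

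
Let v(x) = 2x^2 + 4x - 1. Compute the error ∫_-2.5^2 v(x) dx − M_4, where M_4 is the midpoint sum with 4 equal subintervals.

0.94921875

Exact integral: ∫_-2.5^2 v(x) dx = 6.75.
M_4 = 5.80078125.
Error = 6.75 − 5.80078125 = 0.94921875.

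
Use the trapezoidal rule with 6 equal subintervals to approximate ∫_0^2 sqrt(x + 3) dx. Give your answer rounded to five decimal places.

3.98886

Δx = (2 − 0)/6 = 1/3.
f(0) ≈ 1.73205, f(1/3) ≈ 1.82574, f(2/3) ≈ 1.91485, f(1) ≈ 2.00000, f(4/3) ≈ 2.08167, f(5/3) ≈ 2.16025, f(2) ≈ 2.23607.
T_6 = (Δx/2)·[f(x_0) + 2f(x_1) + ... + 2f(x_{5}) + f(x_6)].
Sum ≈ 3.98886.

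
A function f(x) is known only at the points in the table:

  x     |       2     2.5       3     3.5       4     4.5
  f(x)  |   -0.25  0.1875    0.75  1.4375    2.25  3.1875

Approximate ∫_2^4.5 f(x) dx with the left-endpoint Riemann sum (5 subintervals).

Δx = 0.5.
Sum = 0.5·[(-0.25) + 0.1875 + 0.75 + 1.4375 + 2.25] = 2.1875.

2.1875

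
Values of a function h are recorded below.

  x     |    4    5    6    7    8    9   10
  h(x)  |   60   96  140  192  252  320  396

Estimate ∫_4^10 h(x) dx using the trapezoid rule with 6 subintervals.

Δx = 1.
T_6 = (1/2)·[60 + 2·96 + 2·140 + 2·192 + 2·252 + 2·320 + 396] = 1228.

1228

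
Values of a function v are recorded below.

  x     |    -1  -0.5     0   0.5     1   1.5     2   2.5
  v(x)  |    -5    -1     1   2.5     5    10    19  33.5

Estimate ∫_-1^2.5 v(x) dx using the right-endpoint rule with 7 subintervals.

35

Δx = 0.5.
Sum = 0.5·[(-1) + 1 + 2.5 + 5 + 10 + 19 + 33.5] = 35.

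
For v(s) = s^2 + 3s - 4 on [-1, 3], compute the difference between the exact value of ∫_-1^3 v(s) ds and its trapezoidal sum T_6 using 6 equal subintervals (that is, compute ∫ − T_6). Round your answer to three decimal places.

Exact integral: ∫_-1^3 v(s) ds ≈ 5.33333.
T_6 ≈ 5.62963.
Error ≈ 5.33333 − 5.62963 ≈ -0.296.

-0.296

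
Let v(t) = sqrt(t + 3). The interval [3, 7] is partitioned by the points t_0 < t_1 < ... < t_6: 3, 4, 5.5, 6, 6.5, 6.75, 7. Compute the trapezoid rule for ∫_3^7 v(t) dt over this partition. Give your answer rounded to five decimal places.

11.27915

Subinterval widths: 1, 1.5, 0.5, 0.5, 0.25, 0.25.
v(3) ≈ 2.44949, v(4) ≈ 2.64575, v(5.5) ≈ 2.91548, v(6) ≈ 3.00000, v(6.5) ≈ 3.08221, v(6.75) ≈ 3.12250, v(7) ≈ 3.16228.
On each subinterval the trapezoid contributes (Δt_i/2)·[v(t_{i-1}) + v(t_i)].
Sum ≈ 11.27915.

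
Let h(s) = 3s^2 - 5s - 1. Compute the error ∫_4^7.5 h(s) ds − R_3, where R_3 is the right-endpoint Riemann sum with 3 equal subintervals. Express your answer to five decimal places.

Exact integral: ∫_4^7.5 h(s) ds = 253.75.
R_3 ≈ 316.3611111.
Error ≈ 253.75 − 316.3611111 ≈ -62.61111.

-62.61111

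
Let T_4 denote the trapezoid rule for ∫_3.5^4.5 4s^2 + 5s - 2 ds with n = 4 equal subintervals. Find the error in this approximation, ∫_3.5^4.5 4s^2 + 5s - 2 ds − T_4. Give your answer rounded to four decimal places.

-0.0417

Exact integral: ∫_3.5^4.5 f(s) ds ≈ 82.333333.
T_4 = 82.375.
Error ≈ 82.333333 − 82.375 ≈ -0.0417.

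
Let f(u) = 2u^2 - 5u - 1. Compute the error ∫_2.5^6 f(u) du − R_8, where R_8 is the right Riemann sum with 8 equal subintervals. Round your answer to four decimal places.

Exact integral: ∫_2.5^6 f(u) du ≈ 55.708333.
R_8 ≈ 65.119141.
Error ≈ 55.708333 − 65.119141 ≈ -9.4108.

-9.4108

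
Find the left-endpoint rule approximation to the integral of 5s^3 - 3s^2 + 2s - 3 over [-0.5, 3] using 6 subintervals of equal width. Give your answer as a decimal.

41.48046875

Δs = (3 − (-0.5))/6 = 7/12.
Left endpoints: -0.5, 1/12, 2/3, 1.25, 11/6, 29/12.
f(-0.5) = -5.375, f(1/12) = -4927/1728, f(2/3) = -41/27, f(1.25) = 4.578125, f(11/6) = 4621/216, f(29/12) = 94837/1728.
Sum = Δs · [f(-0.5) + f(1/12) + f(2/3) + ...].
Sum = 41.48046875.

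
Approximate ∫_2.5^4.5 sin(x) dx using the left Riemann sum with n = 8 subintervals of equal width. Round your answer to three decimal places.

-0.390

Δx = (4.5 − 2.5)/8 = 0.25.
Left endpoints: 2.5, 2.75, 3, 3.25, 3.5, 3.75, 4, 4.25.
f(2.5) ≈ 0.598, f(2.75) ≈ 0.382, f(3) ≈ 0.141, f(3.25) ≈ -0.108, f(3.5) ≈ -0.351, f(3.75) ≈ -0.572, f(4) ≈ -0.757, f(4.25) ≈ -0.895.
Sum = Δx · [f(2.5) + f(2.75) + f(3) + ...].
Sum ≈ -0.390.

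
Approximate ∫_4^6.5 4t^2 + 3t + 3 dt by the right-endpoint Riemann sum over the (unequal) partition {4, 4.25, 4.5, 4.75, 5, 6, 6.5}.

Subinterval widths: 0.25, 0.25, 0.25, 0.25, 1, 0.5.
Right endpoints: 4.25, 4.5, 4.75, 5, 6, 6.5.
f(4.25) = 88, f(4.5) = 97.5, f(4.75) = 107.5, f(5) = 118, f(6) = 165, f(6.5) = 191.5.
Sum = Σ Δt_i · f(t_i).
Sum = 363.5.

363.5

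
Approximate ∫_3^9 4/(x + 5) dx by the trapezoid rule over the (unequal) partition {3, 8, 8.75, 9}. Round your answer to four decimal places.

Subinterval widths: 5, 0.75, 0.25.
f(3) = 0.5, f(8) = 4/13, f(8.75) = 16/55, f(9) = 2/7.
On each subinterval the trapezoid contributes (Δx_i/2)·[f(x_{i-1}) + f(x_i)].
Sum ≈ 2.3158.

2.3158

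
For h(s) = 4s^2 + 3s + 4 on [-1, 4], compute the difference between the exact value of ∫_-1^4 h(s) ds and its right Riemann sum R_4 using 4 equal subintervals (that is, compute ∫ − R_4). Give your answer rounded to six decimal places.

Exact integral: ∫_-1^4 h(s) ds ≈ 129.16666667.
R_4 = 181.25.
Error ≈ 129.16666667 − 181.25 ≈ -52.083333.

-52.083333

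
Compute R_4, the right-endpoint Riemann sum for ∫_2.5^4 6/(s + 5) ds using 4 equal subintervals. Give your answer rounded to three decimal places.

Δs = (4 − 2.5)/4 = 0.375.
Right endpoints: 2.875, 3.25, 3.625, 4.
f(2.875) = 16/21, f(3.25) = 8/11, f(3.625) = 16/23, f(4) = 2/3.
Sum = Δs · [f(2.875) + f(3.25) + f(3.625) + f(4)].
Sum ≈ 1.069.

1.069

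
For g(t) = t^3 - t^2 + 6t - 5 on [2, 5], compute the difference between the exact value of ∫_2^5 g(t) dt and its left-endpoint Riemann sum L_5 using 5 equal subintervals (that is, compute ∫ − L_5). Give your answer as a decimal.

Exact integral: ∫_2^5 g(t) dt = 161.25.
L_5 = 128.76.
Error = 161.25 − 128.76 = 32.49.

32.49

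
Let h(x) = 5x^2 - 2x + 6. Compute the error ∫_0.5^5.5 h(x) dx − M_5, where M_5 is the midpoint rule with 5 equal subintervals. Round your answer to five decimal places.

Exact integral: ∫_0.5^5.5 h(x) dx ≈ 277.0833333.
M_5 = 275.
Error ≈ 277.0833333 − 275 ≈ 2.08333.

2.08333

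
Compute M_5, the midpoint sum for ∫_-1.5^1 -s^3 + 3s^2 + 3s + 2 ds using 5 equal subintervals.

8.3203125

Δs = (1 − (-1.5))/5 = 0.5.
Midpoints: -1.25, -0.75, -0.25, 0.25, 0.75.
f(-1.25) = 4.890625, f(-0.75) = 1.859375, f(-0.25) = 1.453125, f(0.25) = 2.921875, f(0.75) = 5.515625.
Sum = Δs · [f(-1.25) + f(-0.75) + f(-0.25) + f(0.25) + f(0.75)].
Sum = 8.3203125.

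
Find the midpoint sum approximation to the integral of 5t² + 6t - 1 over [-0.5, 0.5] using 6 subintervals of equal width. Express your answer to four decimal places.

Δt = (0.5 − (-0.5))/6 = 1/6.
Midpoints: -5/12, -0.25, -1/12, 1/12, 0.25, 5/12.
f(-5/12) = -379/144, f(-0.25) = -2.1875, f(-1/12) = -211/144, f(1/12) = -67/144, f(0.25) = 0.8125, f(5/12) = 341/144.
Sum = Δt · [f(-5/12) + f(-0.25) + f(-1/12) + ...].
Sum ≈ -0.5949.

-0.5949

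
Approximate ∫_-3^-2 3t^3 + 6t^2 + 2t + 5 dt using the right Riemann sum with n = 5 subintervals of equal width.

Δt = (-2 − (-3))/5 = 0.2.
Right endpoints: -2.8, -2.6, -2.4, -2.2, -2.
f(-2.8) = -19.416, f(-2.6) = -12.368, f(-2.4) = -6.712, f(-2.2) = -2.304, f(-2) = 1.
Sum = Δt · [f(-2.8) + f(-2.6) + f(-2.4) + f(-2.2) + f(-2)].
Sum = -7.96.

-7.96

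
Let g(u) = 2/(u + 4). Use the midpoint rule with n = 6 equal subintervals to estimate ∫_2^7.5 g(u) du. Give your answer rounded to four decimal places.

1.2998

Δu = (7.5 − 2)/6 = 11/12.
Midpoints: 59/24, 3.375, 103/24, 125/24, 6.125, 169/24.
g(59/24) = 48/155, g(3.375) = 16/59, g(103/24) = 48/199, g(125/24) = 48/221, g(6.125) = 16/81, g(169/24) = 48/265.
Sum = Δu · [g(59/24) + g(3.375) + g(103/24) + ...].
Sum ≈ 1.2998.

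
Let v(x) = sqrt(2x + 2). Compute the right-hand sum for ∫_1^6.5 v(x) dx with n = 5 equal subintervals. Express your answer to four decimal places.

Δx = (6.5 − 1)/5 = 1.1.
Right endpoints: 2.1, 3.2, 4.3, 5.4, 6.5.
v(2.1) ≈ 2.4900, v(3.2) ≈ 2.8983, v(4.3) ≈ 3.2558, v(5.4) ≈ 3.5777, v(6.5) ≈ 3.8730.
Sum = Δx · [v(2.1) + v(3.2) + v(4.3) + v(5.4) + v(6.5)].
Sum ≈ 17.7042.

17.7042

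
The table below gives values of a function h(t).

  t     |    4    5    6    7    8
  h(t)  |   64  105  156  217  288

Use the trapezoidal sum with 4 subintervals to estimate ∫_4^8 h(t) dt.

Δt = 1.
T_4 = (1/2)·[64 + 2·105 + 2·156 + 2·217 + 288] = 654.

654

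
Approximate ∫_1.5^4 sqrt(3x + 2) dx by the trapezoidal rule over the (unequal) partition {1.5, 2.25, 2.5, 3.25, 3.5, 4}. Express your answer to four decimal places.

7.9513

Subinterval widths: 0.75, 0.25, 0.75, 0.25, 0.5.
f(1.5) ≈ 2.5495, f(2.25) ≈ 2.9580, f(2.5) ≈ 3.0822, f(3.25) ≈ 3.4278, f(3.5) ≈ 3.5355, f(4) ≈ 3.7417.
On each subinterval the trapezoid contributes (Δx_i/2)·[f(x_{i-1}) + f(x_i)].
Sum ≈ 7.9513.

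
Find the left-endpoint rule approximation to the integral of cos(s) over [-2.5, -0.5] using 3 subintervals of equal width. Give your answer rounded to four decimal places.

Δs = (-0.5 − (-2.5))/3 = 2/3.
Left endpoints: -2.5, -11/6, -7/6.
f(-2.5) ≈ -0.8011, f(-11/6) ≈ -0.2595, f(-7/6) ≈ 0.3932.
Sum = Δs · [f(-2.5) + f(-11/6) + f(-7/6)].
Sum ≈ -0.4450.

-0.4450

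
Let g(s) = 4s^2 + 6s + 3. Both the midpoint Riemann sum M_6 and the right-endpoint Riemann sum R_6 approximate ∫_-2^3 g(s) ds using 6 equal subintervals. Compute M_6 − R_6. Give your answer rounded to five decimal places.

-24.30556

M_6 ≈ 75.5092593.
R_6 ≈ 99.8148148.
M_6 − R_6 ≈ -24.30556.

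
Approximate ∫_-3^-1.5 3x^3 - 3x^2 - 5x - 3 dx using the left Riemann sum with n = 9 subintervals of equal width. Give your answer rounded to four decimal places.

Δx = (-1.5 − (-3))/9 = 1/6.
Left endpoints: -3, -17/6, -8/3, -2.5, -7/3, -13/6, -2, -11/6, -5/3.
f(-3) = -96, f(-17/6) = -5843/72, f(-8/3) = -611/9, f(-2.5) = -56.125, f(-7/3) = -412/9, f(-13/6) = -2647/72, f(-2) = -29, f(-11/6) = -1613/72, f(-5/3) = -152/9.
Sum = Δx · [f(-3) + f(-17/6) + f(-8/3) + ...].
Sum ≈ -75.3333.

-75.3333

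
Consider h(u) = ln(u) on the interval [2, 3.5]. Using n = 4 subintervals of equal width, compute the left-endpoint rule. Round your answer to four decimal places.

1.3909

Δu = (3.5 − 2)/4 = 0.375.
Left endpoints: 2, 2.375, 2.75, 3.125.
h(2) ≈ 0.6931, h(2.375) ≈ 0.8650, h(2.75) ≈ 1.0116, h(3.125) ≈ 1.1394.
Sum = Δu · [h(2) + h(2.375) + h(2.75) + h(3.125)].
Sum ≈ 1.3909.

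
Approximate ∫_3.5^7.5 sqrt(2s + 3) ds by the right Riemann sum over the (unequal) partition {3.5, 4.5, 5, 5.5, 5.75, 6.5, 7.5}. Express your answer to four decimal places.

15.3323

Subinterval widths: 1, 0.5, 0.5, 0.25, 0.75, 1.
Right endpoints: 4.5, 5, 5.5, 5.75, 6.5, 7.5.
f(4.5) ≈ 3.4641, f(5) ≈ 3.6056, f(5.5) ≈ 3.7417, f(5.75) ≈ 3.8079, f(6.5) ≈ 4.0000, f(7.5) ≈ 4.2426.
Sum = Σ Δs_i · f(s_i).
Sum ≈ 15.3323.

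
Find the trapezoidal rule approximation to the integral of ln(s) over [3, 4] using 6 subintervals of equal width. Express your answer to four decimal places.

Δs = (4 − 3)/6 = 1/6.
f(3) ≈ 1.0986, f(19/6) ≈ 1.1527, f(10/3) ≈ 1.2040, f(3.5) ≈ 1.2528, f(11/3) ≈ 1.2993, f(23/6) ≈ 1.3437, f(4) ≈ 1.3863.
T_6 = (Δs/2)·[f(s_0) + 2f(s_1) + ... + 2f(s_{5}) + f(s_6)].
Sum ≈ 1.2491.

1.2491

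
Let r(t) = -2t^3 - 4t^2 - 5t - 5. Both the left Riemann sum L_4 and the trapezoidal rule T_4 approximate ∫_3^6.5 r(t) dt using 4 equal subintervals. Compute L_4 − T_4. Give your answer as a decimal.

282.515625

L_4 ≈ -1014.82226562.
T_4 ≈ -1297.33789062.
L_4 − T_4 = 282.515625.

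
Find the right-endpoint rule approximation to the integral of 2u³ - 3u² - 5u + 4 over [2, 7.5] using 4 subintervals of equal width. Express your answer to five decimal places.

Δu = (7.5 − 2)/4 = 1.375.
Right endpoints: 3.375, 4.75, 6.125, 7.5.
f(3.375) = 29.83984375, f(4.75) = 126.90625, f(6.125) = 320.39453125, f(7.5) = 641.5.
Sum = Δu · [f(3.375) + f(4.75) + f(6.125) + f(7.5)].
Sum ≈ 1538.13086.

1538.13086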